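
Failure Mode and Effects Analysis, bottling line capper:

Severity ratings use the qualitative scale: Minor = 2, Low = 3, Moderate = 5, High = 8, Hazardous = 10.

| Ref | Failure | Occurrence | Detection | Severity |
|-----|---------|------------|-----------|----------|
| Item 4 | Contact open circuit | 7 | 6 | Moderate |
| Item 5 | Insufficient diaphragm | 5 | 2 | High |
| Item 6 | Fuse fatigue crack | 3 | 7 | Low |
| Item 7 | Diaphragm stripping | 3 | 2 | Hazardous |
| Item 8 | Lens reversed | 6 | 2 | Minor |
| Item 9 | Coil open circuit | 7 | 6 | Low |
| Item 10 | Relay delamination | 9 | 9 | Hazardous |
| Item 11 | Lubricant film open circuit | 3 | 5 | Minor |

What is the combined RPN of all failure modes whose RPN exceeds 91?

RPN = Severity × Occurrence × Detection:
  Item 4: 5 × 7 × 6 = 210
  Item 5: 8 × 5 × 2 = 80
  Item 6: 3 × 3 × 7 = 63
  Item 7: 10 × 3 × 2 = 60
  Item 8: 2 × 6 × 2 = 24
  Item 9: 3 × 7 × 6 = 126
  Item 10: 10 × 9 × 9 = 810
  Item 11: 2 × 3 × 5 = 30
RPN > 91: Item 4 (210), Item 9 (126), Item 10 (810).
Sum: 210 + 126 + 810 = 1146.

1146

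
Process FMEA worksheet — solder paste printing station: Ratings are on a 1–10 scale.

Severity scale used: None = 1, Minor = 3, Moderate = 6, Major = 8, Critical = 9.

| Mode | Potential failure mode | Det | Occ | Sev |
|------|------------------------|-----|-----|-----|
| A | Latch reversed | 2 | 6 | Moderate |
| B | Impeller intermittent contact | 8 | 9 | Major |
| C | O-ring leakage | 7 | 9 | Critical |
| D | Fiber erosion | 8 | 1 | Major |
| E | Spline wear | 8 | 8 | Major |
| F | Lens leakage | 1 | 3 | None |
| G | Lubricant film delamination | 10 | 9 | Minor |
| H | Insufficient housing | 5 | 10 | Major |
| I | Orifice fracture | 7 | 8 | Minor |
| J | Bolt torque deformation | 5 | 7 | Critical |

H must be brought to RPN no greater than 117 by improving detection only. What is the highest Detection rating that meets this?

H: S=8, O=10, D=5 → current RPN = 400.
Fixed product = 80. Need 80 × D ≤ 117, so D ≤ 117/80 = 1.46.
Maximum integer Detection rating = 1 (gives RPN 80; D=2 would give 160 > 117).

1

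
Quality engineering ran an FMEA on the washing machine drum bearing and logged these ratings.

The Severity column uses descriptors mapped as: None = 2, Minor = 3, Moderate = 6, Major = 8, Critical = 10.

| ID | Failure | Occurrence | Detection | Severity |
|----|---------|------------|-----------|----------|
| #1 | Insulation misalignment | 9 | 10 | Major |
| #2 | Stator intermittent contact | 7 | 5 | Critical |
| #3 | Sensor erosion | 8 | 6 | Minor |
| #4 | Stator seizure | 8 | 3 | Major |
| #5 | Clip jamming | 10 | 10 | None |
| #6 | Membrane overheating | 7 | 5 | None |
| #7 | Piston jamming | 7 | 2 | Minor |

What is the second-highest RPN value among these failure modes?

350

RPN = Severity × Occurrence × Detection:
  #1: 8 × 9 × 10 = 720
  #2: 10 × 7 × 5 = 350
  #3: 3 × 8 × 6 = 144
  #4: 8 × 8 × 3 = 192
  #5: 2 × 10 × 10 = 200
  #6: 2 × 7 × 5 = 70
  #7: 3 × 7 × 2 = 42
Sorted descending: 720, 350, 200, 192, 144, 70, 42.
The second-highest RPN is 350 (#2).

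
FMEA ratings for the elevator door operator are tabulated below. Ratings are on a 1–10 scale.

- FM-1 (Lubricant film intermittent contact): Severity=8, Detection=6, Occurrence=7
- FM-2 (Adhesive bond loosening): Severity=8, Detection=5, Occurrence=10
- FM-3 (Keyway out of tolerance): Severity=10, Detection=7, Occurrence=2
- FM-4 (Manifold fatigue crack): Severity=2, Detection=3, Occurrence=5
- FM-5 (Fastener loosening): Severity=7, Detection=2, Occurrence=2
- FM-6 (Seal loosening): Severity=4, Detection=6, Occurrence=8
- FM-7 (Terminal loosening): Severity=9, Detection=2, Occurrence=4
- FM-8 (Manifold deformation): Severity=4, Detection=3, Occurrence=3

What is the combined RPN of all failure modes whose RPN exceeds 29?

1206

RPN = Severity × Occurrence × Detection:
  FM-1: 8 × 7 × 6 = 336
  FM-2: 8 × 10 × 5 = 400
  FM-3: 10 × 2 × 7 = 140
  FM-4: 2 × 5 × 3 = 30
  FM-5: 7 × 2 × 2 = 28
  FM-6: 4 × 8 × 6 = 192
  FM-7: 9 × 4 × 2 = 72
  FM-8: 4 × 3 × 3 = 36
RPN > 29: FM-1 (336), FM-2 (400), FM-3 (140), FM-4 (30), FM-6 (192), FM-7 (72), FM-8 (36).
Sum: 336 + 400 + 140 + 30 + 192 + 72 + 36 = 1206.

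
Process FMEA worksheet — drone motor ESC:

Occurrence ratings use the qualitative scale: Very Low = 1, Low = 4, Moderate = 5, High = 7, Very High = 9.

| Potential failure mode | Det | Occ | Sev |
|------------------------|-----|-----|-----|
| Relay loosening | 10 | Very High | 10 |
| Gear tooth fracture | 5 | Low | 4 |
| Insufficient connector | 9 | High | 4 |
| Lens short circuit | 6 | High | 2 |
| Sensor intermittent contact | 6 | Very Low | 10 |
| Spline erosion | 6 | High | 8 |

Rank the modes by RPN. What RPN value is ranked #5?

RPN = Severity × Occurrence × Detection:
  Relay loosening: 10 × 9 × 10 = 900
  Gear tooth fracture: 4 × 4 × 5 = 80
  Insufficient connector: 4 × 7 × 9 = 252
  Lens short circuit: 2 × 7 × 6 = 84
  Sensor intermittent contact: 10 × 1 × 6 = 60
  Spline erosion: 8 × 7 × 6 = 336
Sorted descending: 900, 336, 252, 84, 80, 60.
The fifth-highest RPN is 80 (Gear tooth fracture).

80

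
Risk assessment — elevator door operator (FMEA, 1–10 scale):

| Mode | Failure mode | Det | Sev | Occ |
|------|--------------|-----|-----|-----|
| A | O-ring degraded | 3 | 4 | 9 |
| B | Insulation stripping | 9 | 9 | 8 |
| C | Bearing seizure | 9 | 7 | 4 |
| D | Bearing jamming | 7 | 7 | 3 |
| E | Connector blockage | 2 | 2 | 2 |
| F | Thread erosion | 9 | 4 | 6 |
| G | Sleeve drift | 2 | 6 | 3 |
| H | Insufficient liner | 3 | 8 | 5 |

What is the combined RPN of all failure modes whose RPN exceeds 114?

1383

RPN = Severity × Occurrence × Detection:
  A: 4 × 9 × 3 = 108
  B: 9 × 8 × 9 = 648
  C: 7 × 4 × 9 = 252
  D: 7 × 3 × 7 = 147
  E: 2 × 2 × 2 = 8
  F: 4 × 6 × 9 = 216
  G: 6 × 3 × 2 = 36
  H: 8 × 5 × 3 = 120
RPN > 114: B (648), C (252), D (147), F (216), H (120).
Sum: 648 + 252 + 147 + 216 + 120 = 1383.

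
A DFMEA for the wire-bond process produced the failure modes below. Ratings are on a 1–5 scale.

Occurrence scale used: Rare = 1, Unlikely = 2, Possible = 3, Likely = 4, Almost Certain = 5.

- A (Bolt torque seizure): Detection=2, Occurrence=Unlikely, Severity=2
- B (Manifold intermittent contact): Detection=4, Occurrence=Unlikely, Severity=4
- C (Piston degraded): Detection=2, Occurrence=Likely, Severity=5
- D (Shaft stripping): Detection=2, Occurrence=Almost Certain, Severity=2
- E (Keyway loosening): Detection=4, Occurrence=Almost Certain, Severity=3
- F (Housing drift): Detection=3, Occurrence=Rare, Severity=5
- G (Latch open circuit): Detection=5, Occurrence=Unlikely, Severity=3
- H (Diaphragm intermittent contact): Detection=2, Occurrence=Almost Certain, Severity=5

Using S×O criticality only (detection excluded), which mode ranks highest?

H

Criticality = Severity × Occurrence:
  A: 2 × 2 = 4
  B: 4 × 2 = 8
  C: 5 × 4 = 20
  D: 2 × 5 = 10
  E: 3 × 5 = 15
  F: 5 × 1 = 5
  G: 3 × 2 = 6
  H: 5 × 5 = 25
Highest criticality is 25 → H.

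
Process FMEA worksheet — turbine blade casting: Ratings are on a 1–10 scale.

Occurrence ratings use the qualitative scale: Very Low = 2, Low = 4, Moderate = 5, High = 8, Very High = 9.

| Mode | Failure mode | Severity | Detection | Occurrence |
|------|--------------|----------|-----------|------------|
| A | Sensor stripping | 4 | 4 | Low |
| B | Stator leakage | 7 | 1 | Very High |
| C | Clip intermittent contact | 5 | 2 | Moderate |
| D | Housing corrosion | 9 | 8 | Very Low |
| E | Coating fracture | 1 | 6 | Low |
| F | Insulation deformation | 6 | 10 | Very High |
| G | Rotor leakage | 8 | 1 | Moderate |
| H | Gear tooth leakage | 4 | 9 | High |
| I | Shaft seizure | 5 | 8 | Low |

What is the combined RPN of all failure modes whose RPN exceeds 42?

1309

RPN = Severity × Occurrence × Detection:
  A: 4 × 4 × 4 = 64
  B: 7 × 9 × 1 = 63
  C: 5 × 5 × 2 = 50
  D: 9 × 2 × 8 = 144
  E: 1 × 4 × 6 = 24
  F: 6 × 9 × 10 = 540
  G: 8 × 5 × 1 = 40
  H: 4 × 8 × 9 = 288
  I: 5 × 4 × 8 = 160
RPN > 42: A (64), B (63), C (50), D (144), F (540), H (288), I (160).
Sum: 64 + 63 + 50 + 144 + 540 + 288 + 160 = 1309.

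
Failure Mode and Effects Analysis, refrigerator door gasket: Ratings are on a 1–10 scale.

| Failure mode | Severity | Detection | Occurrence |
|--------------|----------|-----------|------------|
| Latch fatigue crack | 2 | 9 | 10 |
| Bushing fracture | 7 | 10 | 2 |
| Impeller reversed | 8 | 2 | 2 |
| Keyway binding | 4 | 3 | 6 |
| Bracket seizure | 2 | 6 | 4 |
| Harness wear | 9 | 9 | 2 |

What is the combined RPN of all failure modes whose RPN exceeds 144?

342

RPN = Severity × Occurrence × Detection:
  Latch fatigue crack: 2 × 10 × 9 = 180
  Bushing fracture: 7 × 2 × 10 = 140
  Impeller reversed: 8 × 2 × 2 = 32
  Keyway binding: 4 × 6 × 3 = 72
  Bracket seizure: 2 × 4 × 6 = 48
  Harness wear: 9 × 2 × 9 = 162
RPN > 144: Latch fatigue crack (180), Harness wear (162).
Sum: 180 + 162 = 342.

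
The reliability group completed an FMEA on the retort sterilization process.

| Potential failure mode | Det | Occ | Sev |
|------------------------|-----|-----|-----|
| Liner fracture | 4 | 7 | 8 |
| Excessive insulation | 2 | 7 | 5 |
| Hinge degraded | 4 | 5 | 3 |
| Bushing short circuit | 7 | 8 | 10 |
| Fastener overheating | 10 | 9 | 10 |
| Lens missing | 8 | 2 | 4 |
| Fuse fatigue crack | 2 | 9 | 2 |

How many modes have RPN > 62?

5

RPN = Severity × Occurrence × Detection:
  Liner fracture: 8 × 7 × 4 = 224
  Excessive insulation: 5 × 7 × 2 = 70
  Hinge degraded: 3 × 5 × 4 = 60
  Bushing short circuit: 10 × 8 × 7 = 560
  Fastener overheating: 10 × 9 × 10 = 900
  Lens missing: 4 × 2 × 8 = 64
  Fuse fatigue crack: 2 × 9 × 2 = 36
Modes with RPN > 62: Liner fracture (224), Excessive insulation (70), Bushing short circuit (560), Fastener overheating (900), Lens missing (64) → 5.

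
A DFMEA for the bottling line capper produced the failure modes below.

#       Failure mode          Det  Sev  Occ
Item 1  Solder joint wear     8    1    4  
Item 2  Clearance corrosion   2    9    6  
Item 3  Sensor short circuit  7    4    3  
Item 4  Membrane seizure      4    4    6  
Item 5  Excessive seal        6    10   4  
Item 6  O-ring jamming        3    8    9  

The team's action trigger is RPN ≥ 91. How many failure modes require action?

4

RPN = Severity × Occurrence × Detection:
  Item 1: 1 × 4 × 8 = 32
  Item 2: 9 × 6 × 2 = 108
  Item 3: 4 × 3 × 7 = 84
  Item 4: 4 × 6 × 4 = 96
  Item 5: 10 × 4 × 6 = 240
  Item 6: 8 × 9 × 3 = 216
Modes with RPN ≥ 91: Item 2 (108), Item 4 (96), Item 5 (240), Item 6 (216) → 4.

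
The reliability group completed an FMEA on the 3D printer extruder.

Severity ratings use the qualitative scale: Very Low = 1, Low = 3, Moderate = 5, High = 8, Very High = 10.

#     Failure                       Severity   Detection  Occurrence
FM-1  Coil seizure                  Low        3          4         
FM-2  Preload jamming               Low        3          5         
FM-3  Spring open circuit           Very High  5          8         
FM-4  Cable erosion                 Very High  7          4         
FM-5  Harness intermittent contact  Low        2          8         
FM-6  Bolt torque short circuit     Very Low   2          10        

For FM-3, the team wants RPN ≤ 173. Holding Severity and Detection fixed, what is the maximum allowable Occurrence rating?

3

FM-3: S=10, O=8, D=5 → current RPN = 400.
Fixed product = 50. Need 50 × O ≤ 173, so O ≤ 173/50 = 3.46.
Maximum integer Occurrence rating = 3 (gives RPN 150; O=4 would give 200 > 173).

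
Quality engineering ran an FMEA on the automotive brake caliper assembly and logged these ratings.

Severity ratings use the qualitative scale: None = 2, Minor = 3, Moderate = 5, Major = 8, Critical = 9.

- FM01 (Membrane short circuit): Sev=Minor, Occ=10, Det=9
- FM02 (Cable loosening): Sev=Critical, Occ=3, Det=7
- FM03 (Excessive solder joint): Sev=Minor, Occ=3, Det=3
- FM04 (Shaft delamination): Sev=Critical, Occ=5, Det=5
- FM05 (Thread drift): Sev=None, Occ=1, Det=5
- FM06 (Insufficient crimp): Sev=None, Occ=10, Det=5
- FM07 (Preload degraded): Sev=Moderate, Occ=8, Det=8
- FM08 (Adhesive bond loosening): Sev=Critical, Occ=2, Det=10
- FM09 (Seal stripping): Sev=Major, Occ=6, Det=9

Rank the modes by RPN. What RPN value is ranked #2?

320

RPN = Severity × Occurrence × Detection:
  FM01: 3 × 10 × 9 = 270
  FM02: 9 × 3 × 7 = 189
  FM03: 3 × 3 × 3 = 27
  FM04: 9 × 5 × 5 = 225
  FM05: 2 × 1 × 5 = 10
  FM06: 2 × 10 × 5 = 100
  FM07: 5 × 8 × 8 = 320
  FM08: 9 × 2 × 10 = 180
  FM09: 8 × 6 × 9 = 432
Sorted descending: 432, 320, 270, 225, 189, 180, 100, 27, 10.
The second-highest RPN is 320 (FM07).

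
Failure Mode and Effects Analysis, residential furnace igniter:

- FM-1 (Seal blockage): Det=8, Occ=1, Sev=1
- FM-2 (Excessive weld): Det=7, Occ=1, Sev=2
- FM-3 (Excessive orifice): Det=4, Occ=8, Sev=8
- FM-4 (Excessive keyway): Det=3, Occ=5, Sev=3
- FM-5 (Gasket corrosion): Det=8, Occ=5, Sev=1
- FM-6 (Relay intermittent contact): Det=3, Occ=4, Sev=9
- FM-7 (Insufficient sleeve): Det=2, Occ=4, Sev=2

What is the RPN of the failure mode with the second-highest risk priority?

108

RPN = Severity × Occurrence × Detection:
  FM-1: 1 × 1 × 8 = 8
  FM-2: 2 × 1 × 7 = 14
  FM-3: 8 × 8 × 4 = 256
  FM-4: 3 × 5 × 3 = 45
  FM-5: 1 × 5 × 8 = 40
  FM-6: 9 × 4 × 3 = 108
  FM-7: 2 × 4 × 2 = 16
Sorted descending: 256, 108, 45, 40, 16, 14, 8.
The second-highest RPN is 108 (FM-6).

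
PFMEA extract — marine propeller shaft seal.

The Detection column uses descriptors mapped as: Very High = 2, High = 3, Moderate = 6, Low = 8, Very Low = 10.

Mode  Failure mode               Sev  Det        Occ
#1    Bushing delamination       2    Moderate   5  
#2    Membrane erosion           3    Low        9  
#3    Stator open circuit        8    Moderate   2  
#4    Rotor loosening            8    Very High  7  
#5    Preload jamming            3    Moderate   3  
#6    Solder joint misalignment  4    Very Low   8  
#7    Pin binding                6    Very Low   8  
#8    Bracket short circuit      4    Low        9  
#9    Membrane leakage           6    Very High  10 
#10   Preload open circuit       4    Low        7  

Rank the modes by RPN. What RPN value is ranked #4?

RPN = Severity × Occurrence × Detection:
  #1: 2 × 5 × 6 = 60
  #2: 3 × 9 × 8 = 216
  #3: 8 × 2 × 6 = 96
  #4: 8 × 7 × 2 = 112
  #5: 3 × 3 × 6 = 54
  #6: 4 × 8 × 10 = 320
  #7: 6 × 8 × 10 = 480
  #8: 4 × 9 × 8 = 288
  #9: 6 × 10 × 2 = 120
  #10: 4 × 7 × 8 = 224
Sorted descending: 480, 320, 288, 224, 216, 120, 112, 96, 60, 54.
The fourth-highest RPN is 224 (#10).

224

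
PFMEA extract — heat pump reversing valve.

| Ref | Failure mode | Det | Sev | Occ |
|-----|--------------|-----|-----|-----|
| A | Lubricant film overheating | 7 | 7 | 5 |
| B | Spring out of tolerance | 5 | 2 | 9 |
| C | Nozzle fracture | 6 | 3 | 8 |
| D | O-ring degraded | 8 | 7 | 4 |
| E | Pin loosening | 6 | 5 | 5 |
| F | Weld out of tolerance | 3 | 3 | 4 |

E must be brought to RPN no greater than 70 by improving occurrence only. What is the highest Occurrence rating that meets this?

2

E: S=5, O=5, D=6 → current RPN = 150.
Fixed product = 30. Need 30 × O ≤ 70, so O ≤ 70/30 = 2.33.
Maximum integer Occurrence rating = 2 (gives RPN 60; O=3 would give 90 > 70).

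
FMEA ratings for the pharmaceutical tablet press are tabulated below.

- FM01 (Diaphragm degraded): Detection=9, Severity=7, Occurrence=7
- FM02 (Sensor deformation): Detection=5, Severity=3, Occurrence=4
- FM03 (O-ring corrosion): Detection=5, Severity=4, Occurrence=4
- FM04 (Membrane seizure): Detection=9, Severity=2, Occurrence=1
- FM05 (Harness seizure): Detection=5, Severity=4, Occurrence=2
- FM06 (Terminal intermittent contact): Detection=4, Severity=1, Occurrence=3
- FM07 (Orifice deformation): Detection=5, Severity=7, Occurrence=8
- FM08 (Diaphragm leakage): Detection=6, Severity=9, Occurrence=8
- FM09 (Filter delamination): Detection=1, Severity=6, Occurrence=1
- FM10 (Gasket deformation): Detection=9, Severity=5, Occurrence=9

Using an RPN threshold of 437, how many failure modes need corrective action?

1

RPN = Severity × Occurrence × Detection:
  FM01: 7 × 7 × 9 = 441
  FM02: 3 × 4 × 5 = 60
  FM03: 4 × 4 × 5 = 80
  FM04: 2 × 1 × 9 = 18
  FM05: 4 × 2 × 5 = 40
  FM06: 1 × 3 × 4 = 12
  FM07: 7 × 8 × 5 = 280
  FM08: 9 × 8 × 6 = 432
  FM09: 6 × 1 × 1 = 6
  FM10: 5 × 9 × 9 = 405
Modes with RPN ≥ 437: FM01 (441) → 1.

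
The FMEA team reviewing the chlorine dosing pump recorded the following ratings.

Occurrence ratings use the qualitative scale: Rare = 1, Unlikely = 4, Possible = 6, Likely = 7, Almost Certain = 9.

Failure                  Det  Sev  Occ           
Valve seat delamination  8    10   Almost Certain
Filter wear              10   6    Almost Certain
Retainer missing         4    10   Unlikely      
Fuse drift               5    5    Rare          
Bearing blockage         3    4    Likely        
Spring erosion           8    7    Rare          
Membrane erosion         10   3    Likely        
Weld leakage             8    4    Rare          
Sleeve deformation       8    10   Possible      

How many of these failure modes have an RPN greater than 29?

RPN = Severity × Occurrence × Detection:
  Valve seat delamination: 10 × 9 × 8 = 720
  Filter wear: 6 × 9 × 10 = 540
  Retainer missing: 10 × 4 × 4 = 160
  Fuse drift: 5 × 1 × 5 = 25
  Bearing blockage: 4 × 7 × 3 = 84
  Spring erosion: 7 × 1 × 8 = 56
  Membrane erosion: 3 × 7 × 10 = 210
  Weld leakage: 4 × 1 × 8 = 32
  Sleeve deformation: 10 × 6 × 8 = 480
Modes with RPN > 29: Valve seat delamination (720), Filter wear (540), Retainer missing (160), Bearing blockage (84), Spring erosion (56), Membrane erosion (210), Weld leakage (32), Sleeve deformation (480) → 8.

8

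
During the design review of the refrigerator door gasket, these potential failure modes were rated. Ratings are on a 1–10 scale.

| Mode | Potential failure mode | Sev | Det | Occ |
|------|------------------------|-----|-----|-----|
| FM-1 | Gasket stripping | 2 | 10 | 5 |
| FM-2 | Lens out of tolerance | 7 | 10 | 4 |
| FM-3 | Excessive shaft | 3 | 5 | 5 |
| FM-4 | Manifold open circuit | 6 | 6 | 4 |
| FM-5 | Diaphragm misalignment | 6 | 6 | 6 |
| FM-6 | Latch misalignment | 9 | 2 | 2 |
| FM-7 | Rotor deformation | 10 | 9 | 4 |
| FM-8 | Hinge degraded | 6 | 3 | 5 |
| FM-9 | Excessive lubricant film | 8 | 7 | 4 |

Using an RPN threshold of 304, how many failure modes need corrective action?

1

RPN = Severity × Occurrence × Detection:
  FM-1: 2 × 5 × 10 = 100
  FM-2: 7 × 4 × 10 = 280
  FM-3: 3 × 5 × 5 = 75
  FM-4: 6 × 4 × 6 = 144
  FM-5: 6 × 6 × 6 = 216
  FM-6: 9 × 2 × 2 = 36
  FM-7: 10 × 4 × 9 = 360
  FM-8: 6 × 5 × 3 = 90
  FM-9: 8 × 4 × 7 = 224
Modes with RPN ≥ 304: FM-7 (360) → 1.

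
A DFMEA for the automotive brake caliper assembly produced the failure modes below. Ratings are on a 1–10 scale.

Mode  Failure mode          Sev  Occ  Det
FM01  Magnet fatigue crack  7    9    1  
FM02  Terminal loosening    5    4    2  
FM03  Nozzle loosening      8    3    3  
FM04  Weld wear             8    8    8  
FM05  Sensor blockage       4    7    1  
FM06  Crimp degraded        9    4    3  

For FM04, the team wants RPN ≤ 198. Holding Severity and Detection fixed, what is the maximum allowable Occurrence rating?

3

FM04: S=8, O=8, D=8 → current RPN = 512.
Fixed product = 64. Need 64 × O ≤ 198, so O ≤ 198/64 = 3.09.
Maximum integer Occurrence rating = 3 (gives RPN 192; O=4 would give 256 > 198).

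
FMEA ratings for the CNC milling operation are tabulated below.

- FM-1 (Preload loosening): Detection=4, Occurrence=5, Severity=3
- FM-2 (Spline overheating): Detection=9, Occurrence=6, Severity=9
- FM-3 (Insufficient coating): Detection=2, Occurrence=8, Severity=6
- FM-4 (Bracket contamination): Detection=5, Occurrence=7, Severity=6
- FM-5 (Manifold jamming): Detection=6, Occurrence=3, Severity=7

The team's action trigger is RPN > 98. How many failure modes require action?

RPN = Severity × Occurrence × Detection:
  FM-1: 3 × 5 × 4 = 60
  FM-2: 9 × 6 × 9 = 486
  FM-3: 6 × 8 × 2 = 96
  FM-4: 6 × 7 × 5 = 210
  FM-5: 7 × 3 × 6 = 126
Modes with RPN > 98: FM-2 (486), FM-4 (210), FM-5 (126) → 3.

3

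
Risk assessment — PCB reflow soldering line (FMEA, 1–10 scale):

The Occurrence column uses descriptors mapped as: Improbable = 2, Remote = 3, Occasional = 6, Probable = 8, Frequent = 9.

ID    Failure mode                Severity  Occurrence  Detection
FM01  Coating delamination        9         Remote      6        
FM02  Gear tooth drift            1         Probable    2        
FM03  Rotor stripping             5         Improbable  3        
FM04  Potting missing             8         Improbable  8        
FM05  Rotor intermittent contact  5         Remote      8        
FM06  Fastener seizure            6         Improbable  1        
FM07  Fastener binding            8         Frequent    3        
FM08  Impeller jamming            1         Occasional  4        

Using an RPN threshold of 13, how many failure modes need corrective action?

7

RPN = Severity × Occurrence × Detection:
  FM01: 9 × 3 × 6 = 162
  FM02: 1 × 8 × 2 = 16
  FM03: 5 × 2 × 3 = 30
  FM04: 8 × 2 × 8 = 128
  FM05: 5 × 3 × 8 = 120
  FM06: 6 × 2 × 1 = 12
  FM07: 8 × 9 × 3 = 216
  FM08: 1 × 6 × 4 = 24
Modes with RPN ≥ 13: FM01 (162), FM02 (16), FM03 (30), FM04 (128), FM05 (120), FM07 (216), FM08 (24) → 7.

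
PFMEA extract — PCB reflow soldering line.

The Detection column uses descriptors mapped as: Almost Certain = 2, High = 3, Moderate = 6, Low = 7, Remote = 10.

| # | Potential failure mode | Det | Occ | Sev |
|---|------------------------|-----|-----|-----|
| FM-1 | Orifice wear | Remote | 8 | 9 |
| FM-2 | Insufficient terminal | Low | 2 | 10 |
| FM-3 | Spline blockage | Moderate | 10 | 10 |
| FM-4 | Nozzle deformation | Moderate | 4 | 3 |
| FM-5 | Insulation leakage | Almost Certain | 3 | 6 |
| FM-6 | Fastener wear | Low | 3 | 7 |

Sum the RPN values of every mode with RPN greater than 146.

1467

RPN = Severity × Occurrence × Detection:
  FM-1: 9 × 8 × 10 = 720
  FM-2: 10 × 2 × 7 = 140
  FM-3: 10 × 10 × 6 = 600
  FM-4: 3 × 4 × 6 = 72
  FM-5: 6 × 3 × 2 = 36
  FM-6: 7 × 3 × 7 = 147
RPN > 146: FM-1 (720), FM-3 (600), FM-6 (147).
Sum: 720 + 600 + 147 = 1467.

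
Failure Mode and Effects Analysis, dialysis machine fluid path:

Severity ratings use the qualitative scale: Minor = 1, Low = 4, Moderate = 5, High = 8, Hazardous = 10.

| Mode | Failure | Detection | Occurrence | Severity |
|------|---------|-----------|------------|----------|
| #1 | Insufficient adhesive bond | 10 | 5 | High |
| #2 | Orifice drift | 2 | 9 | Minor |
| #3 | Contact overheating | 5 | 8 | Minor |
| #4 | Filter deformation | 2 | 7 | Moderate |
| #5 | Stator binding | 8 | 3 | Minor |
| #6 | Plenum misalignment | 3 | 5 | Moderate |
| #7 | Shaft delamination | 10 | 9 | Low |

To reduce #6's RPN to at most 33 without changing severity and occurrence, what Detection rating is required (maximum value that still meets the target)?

#6: S=5, O=5, D=3 → current RPN = 75.
Fixed product = 25. Need 25 × D ≤ 33, so D ≤ 33/25 = 1.32.
Maximum integer Detection rating = 1 (gives RPN 25; D=2 would give 50 > 33).

1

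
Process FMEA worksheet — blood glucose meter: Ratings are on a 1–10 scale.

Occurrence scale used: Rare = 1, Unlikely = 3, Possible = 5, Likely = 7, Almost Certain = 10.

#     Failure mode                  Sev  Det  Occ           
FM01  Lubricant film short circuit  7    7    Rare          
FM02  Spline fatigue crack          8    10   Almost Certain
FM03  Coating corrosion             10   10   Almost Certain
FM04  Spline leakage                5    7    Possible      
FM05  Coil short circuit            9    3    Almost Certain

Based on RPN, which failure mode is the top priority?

FM03

RPN = Severity × Occurrence × Detection:
  FM01: 7 × 1 × 7 = 49
  FM02: 8 × 10 × 10 = 800
  FM03: 10 × 10 × 10 = 1000
  FM04: 5 × 5 × 7 = 175
  FM05: 9 × 10 × 3 = 270
Highest RPN is 1000 → FM03.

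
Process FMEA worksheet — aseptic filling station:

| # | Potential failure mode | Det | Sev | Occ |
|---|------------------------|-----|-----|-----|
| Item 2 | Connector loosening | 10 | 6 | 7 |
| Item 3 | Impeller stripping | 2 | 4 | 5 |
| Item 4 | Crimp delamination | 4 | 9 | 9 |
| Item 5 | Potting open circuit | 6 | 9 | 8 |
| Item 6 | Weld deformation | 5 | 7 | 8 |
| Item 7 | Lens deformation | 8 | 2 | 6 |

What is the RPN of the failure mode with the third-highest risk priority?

RPN = Severity × Occurrence × Detection:
  Item 2: 6 × 7 × 10 = 420
  Item 3: 4 × 5 × 2 = 40
  Item 4: 9 × 9 × 4 = 324
  Item 5: 9 × 8 × 6 = 432
  Item 6: 7 × 8 × 5 = 280
  Item 7: 2 × 6 × 8 = 96
Sorted descending: 432, 420, 324, 280, 96, 40.
The third-highest RPN is 324 (Item 4).

324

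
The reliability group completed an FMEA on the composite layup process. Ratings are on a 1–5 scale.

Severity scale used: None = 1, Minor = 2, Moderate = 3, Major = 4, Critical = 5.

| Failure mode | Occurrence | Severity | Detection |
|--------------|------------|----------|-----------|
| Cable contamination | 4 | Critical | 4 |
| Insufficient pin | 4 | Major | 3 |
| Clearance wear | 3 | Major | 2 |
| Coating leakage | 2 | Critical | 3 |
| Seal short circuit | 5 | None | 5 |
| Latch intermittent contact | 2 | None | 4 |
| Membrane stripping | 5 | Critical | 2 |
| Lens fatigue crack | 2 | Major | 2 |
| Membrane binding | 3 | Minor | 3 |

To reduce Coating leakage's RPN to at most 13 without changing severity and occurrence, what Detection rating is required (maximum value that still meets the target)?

Coating leakage: S=5, O=2, D=3 → current RPN = 30.
Fixed product = 10. Need 10 × D ≤ 13, so D ≤ 13/10 = 1.30.
Maximum integer Detection rating = 1 (gives RPN 10; D=2 would give 20 > 13).

1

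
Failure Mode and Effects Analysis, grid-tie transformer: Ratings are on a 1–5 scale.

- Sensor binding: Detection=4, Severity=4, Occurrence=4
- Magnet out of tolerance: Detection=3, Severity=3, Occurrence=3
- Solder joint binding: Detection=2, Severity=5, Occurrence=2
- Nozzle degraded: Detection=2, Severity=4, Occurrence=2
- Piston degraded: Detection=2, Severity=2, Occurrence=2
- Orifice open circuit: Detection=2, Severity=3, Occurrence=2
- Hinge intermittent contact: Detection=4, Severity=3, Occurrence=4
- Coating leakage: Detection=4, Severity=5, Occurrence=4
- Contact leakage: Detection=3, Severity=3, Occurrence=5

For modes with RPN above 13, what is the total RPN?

300

RPN = Severity × Occurrence × Detection:
  Sensor binding: 4 × 4 × 4 = 64
  Magnet out of tolerance: 3 × 3 × 3 = 27
  Solder joint binding: 5 × 2 × 2 = 20
  Nozzle degraded: 4 × 2 × 2 = 16
  Piston degraded: 2 × 2 × 2 = 8
  Orifice open circuit: 3 × 2 × 2 = 12
  Hinge intermittent contact: 3 × 4 × 4 = 48
  Coating leakage: 5 × 4 × 4 = 80
  Contact leakage: 3 × 5 × 3 = 45
RPN > 13: Sensor binding (64), Magnet out of tolerance (27), Solder joint binding (20), Nozzle degraded (16), Hinge intermittent contact (48), Coating leakage (80), Contact leakage (45).
Sum: 64 + 27 + 20 + 16 + 48 + 80 + 45 = 300.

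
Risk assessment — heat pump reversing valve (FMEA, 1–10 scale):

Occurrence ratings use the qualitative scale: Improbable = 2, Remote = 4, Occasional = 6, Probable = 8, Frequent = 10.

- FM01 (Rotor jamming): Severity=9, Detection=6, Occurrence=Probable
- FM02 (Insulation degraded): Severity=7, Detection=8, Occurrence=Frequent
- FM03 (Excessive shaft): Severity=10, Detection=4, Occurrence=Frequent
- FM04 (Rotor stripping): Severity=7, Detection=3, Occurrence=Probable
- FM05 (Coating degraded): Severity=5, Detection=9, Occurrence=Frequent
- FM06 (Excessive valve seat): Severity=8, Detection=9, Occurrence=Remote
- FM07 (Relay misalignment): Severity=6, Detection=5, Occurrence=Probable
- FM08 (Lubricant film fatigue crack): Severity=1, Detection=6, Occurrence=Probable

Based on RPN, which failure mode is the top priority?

FM02

RPN = Severity × Occurrence × Detection:
  FM01: 9 × 8 × 6 = 432
  FM02: 7 × 10 × 8 = 560
  FM03: 10 × 10 × 4 = 400
  FM04: 7 × 8 × 3 = 168
  FM05: 5 × 10 × 9 = 450
  FM06: 8 × 4 × 9 = 288
  FM07: 6 × 8 × 5 = 240
  FM08: 1 × 8 × 6 = 48
Highest RPN is 560 → FM02.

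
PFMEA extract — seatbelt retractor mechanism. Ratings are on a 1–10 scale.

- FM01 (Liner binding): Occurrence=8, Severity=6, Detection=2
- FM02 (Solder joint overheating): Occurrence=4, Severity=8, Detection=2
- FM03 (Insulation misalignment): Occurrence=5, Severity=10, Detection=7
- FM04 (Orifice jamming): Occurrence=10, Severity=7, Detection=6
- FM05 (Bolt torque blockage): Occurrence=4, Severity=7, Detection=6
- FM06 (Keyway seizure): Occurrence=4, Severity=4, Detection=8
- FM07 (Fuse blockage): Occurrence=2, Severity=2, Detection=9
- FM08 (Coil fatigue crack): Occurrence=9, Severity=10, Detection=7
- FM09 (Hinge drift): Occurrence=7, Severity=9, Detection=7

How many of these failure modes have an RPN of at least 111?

RPN = Severity × Occurrence × Detection:
  FM01: 6 × 8 × 2 = 96
  FM02: 8 × 4 × 2 = 64
  FM03: 10 × 5 × 7 = 350
  FM04: 7 × 10 × 6 = 420
  FM05: 7 × 4 × 6 = 168
  FM06: 4 × 4 × 8 = 128
  FM07: 2 × 2 × 9 = 36
  FM08: 10 × 9 × 7 = 630
  FM09: 9 × 7 × 7 = 441
Modes with RPN ≥ 111: FM03 (350), FM04 (420), FM05 (168), FM06 (128), FM08 (630), FM09 (441) → 6.

6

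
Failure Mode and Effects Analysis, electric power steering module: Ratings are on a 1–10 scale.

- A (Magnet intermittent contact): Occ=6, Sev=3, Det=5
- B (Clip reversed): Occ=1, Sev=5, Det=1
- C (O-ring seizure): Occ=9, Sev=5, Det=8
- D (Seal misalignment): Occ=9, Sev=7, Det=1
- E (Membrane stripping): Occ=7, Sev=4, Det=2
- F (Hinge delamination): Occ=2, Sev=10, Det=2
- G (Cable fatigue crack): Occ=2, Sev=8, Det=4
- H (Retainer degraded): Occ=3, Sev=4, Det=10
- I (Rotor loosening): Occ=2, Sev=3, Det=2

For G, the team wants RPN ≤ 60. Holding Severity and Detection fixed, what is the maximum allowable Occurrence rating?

1

G: S=8, O=2, D=4 → current RPN = 64.
Fixed product = 32. Need 32 × O ≤ 60, so O ≤ 60/32 = 1.88.
Maximum integer Occurrence rating = 1 (gives RPN 32; O=2 would give 64 > 60).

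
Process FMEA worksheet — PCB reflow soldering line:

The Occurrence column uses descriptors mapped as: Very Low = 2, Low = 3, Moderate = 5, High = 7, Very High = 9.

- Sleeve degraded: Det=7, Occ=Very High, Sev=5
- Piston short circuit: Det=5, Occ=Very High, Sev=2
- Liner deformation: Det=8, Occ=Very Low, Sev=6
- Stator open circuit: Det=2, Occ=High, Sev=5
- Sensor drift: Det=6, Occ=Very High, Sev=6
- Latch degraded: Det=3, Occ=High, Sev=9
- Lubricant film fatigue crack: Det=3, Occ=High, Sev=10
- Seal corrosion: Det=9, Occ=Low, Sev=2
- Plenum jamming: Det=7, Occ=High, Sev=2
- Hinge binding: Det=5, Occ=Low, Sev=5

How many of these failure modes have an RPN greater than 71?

8

RPN = Severity × Occurrence × Detection:
  Sleeve degraded: 5 × 9 × 7 = 315
  Piston short circuit: 2 × 9 × 5 = 90
  Liner deformation: 6 × 2 × 8 = 96
  Stator open circuit: 5 × 7 × 2 = 70
  Sensor drift: 6 × 9 × 6 = 324
  Latch degraded: 9 × 7 × 3 = 189
  Lubricant film fatigue crack: 10 × 7 × 3 = 210
  Seal corrosion: 2 × 3 × 9 = 54
  Plenum jamming: 2 × 7 × 7 = 98
  Hinge binding: 5 × 3 × 5 = 75
Modes with RPN > 71: Sleeve degraded (315), Piston short circuit (90), Liner deformation (96), Sensor drift (324), Latch degraded (189), Lubricant film fatigue crack (210), Plenum jamming (98), Hinge binding (75) → 8.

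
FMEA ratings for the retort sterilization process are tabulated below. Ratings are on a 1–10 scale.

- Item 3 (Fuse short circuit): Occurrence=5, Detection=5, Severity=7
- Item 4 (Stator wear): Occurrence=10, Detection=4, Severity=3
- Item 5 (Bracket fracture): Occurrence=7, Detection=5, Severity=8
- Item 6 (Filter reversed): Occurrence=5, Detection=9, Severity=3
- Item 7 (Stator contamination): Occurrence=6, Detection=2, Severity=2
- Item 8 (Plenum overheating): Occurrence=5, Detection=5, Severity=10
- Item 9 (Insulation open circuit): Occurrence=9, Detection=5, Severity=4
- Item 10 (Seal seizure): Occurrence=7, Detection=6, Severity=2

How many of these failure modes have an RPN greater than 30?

RPN = Severity × Occurrence × Detection:
  Item 3: 7 × 5 × 5 = 175
  Item 4: 3 × 10 × 4 = 120
  Item 5: 8 × 7 × 5 = 280
  Item 6: 3 × 5 × 9 = 135
  Item 7: 2 × 6 × 2 = 24
  Item 8: 10 × 5 × 5 = 250
  Item 9: 4 × 9 × 5 = 180
  Item 10: 2 × 7 × 6 = 84
Modes with RPN > 30: Item 3 (175), Item 4 (120), Item 5 (280), Item 6 (135), Item 8 (250), Item 9 (180), Item 10 (84) → 7.

7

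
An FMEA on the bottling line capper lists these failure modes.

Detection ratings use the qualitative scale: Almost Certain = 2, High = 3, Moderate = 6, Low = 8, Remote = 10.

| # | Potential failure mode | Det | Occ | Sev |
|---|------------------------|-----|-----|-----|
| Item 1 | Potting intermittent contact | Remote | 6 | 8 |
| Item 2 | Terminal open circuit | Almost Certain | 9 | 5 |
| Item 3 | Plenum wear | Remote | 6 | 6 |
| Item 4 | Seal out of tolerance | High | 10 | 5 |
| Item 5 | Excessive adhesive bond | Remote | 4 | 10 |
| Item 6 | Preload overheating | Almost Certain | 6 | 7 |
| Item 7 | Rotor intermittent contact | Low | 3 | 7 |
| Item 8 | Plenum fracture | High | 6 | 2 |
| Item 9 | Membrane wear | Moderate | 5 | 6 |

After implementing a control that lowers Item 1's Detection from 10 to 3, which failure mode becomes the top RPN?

RPN = Severity × Occurrence × Detection:
  Item 1: 8 × 6 × 10 = 480
  Item 2: 5 × 9 × 2 = 90
  Item 3: 6 × 6 × 10 = 360
  Item 4: 5 × 10 × 3 = 150
  Item 5: 10 × 4 × 10 = 400
  Item 6: 7 × 6 × 2 = 84
  Item 7: 7 × 3 × 8 = 168
  Item 8: 2 × 6 × 3 = 36
  Item 9: 6 × 5 × 6 = 180
After action: Item 1 → 8 × 6 × 3 = 144.
Revised RPNs: Item 5=400, Item 3=360, Item 9=180, Item 7=168, Item 4=150, Item 1=144, Item 2=90, Item 6=84, Item 8=36.
Highest is now Item 5 (400).

Item 5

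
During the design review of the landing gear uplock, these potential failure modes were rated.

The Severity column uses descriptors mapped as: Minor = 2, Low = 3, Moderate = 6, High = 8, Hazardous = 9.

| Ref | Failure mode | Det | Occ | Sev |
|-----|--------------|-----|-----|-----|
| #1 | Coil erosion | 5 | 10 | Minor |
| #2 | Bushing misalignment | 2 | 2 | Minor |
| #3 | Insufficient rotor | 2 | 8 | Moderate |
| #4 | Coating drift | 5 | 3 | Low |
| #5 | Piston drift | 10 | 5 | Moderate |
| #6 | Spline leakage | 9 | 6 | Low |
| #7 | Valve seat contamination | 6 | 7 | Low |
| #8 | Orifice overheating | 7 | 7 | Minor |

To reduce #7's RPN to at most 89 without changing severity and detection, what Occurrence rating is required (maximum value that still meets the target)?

#7: S=3, O=7, D=6 → current RPN = 126.
Fixed product = 18. Need 18 × O ≤ 89, so O ≤ 89/18 = 4.94.
Maximum integer Occurrence rating = 4 (gives RPN 72; O=5 would give 90 > 89).

4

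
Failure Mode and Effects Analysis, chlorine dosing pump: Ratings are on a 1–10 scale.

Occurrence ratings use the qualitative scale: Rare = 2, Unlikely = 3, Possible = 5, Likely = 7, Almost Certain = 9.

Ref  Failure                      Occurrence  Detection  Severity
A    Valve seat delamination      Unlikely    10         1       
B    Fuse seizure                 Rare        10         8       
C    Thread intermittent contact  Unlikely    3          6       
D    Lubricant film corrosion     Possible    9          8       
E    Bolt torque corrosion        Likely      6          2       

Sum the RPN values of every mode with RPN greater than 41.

RPN = Severity × Occurrence × Detection:
  A: 1 × 3 × 10 = 30
  B: 8 × 2 × 10 = 160
  C: 6 × 3 × 3 = 54
  D: 8 × 5 × 9 = 360
  E: 2 × 7 × 6 = 84
RPN > 41: B (160), C (54), D (360), E (84).
Sum: 160 + 54 + 360 + 84 = 658.

658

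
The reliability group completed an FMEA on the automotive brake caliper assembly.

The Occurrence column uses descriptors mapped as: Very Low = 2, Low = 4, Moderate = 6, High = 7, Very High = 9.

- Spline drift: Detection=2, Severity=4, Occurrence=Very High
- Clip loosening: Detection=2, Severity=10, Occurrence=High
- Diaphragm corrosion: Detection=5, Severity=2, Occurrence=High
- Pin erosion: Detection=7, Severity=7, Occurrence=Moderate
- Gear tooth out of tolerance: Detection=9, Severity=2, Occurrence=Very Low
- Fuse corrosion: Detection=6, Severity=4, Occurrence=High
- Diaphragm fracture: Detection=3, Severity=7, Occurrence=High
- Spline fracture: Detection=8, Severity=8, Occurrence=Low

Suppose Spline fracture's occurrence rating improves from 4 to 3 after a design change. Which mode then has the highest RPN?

Pin erosion

RPN = Severity × Occurrence × Detection:
  Spline drift: 4 × 9 × 2 = 72
  Clip loosening: 10 × 7 × 2 = 140
  Diaphragm corrosion: 2 × 7 × 5 = 70
  Pin erosion: 7 × 6 × 7 = 294
  Gear tooth out of tolerance: 2 × 2 × 9 = 36
  Fuse corrosion: 4 × 7 × 6 = 168
  Diaphragm fracture: 7 × 7 × 3 = 147
  Spline fracture: 8 × 4 × 8 = 256
After action: Spline fracture → 8 × 3 × 8 = 192.
Revised RPNs: Pin erosion=294, Spline fracture=192, Fuse corrosion=168, Diaphragm fracture=147, Clip loosening=140, Spline drift=72, Diaphragm corrosion=70, Gear tooth out of tolerance=36.
Highest is now Pin erosion (294).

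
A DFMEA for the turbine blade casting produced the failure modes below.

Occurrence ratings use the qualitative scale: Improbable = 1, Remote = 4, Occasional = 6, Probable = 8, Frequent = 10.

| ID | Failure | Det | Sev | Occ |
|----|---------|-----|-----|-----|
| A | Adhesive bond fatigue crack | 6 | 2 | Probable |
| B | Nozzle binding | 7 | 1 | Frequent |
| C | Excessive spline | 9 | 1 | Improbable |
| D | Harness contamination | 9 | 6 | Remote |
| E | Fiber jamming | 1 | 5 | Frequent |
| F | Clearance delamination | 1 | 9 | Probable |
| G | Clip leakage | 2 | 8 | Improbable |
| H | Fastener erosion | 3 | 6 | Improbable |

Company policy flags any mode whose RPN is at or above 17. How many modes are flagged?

RPN = Severity × Occurrence × Detection:
  A: 2 × 8 × 6 = 96
  B: 1 × 10 × 7 = 70
  C: 1 × 1 × 9 = 9
  D: 6 × 4 × 9 = 216
  E: 5 × 10 × 1 = 50
  F: 9 × 8 × 1 = 72
  G: 8 × 1 × 2 = 16
  H: 6 × 1 × 3 = 18
Modes with RPN ≥ 17: A (96), B (70), D (216), E (50), F (72), H (18) → 6.

6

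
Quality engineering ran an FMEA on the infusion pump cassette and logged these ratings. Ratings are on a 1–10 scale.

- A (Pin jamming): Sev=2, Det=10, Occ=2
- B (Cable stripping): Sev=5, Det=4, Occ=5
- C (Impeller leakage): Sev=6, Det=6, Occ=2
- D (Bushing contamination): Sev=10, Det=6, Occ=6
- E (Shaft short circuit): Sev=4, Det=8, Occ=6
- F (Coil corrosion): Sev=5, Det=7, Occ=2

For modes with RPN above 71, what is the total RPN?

RPN = Severity × Occurrence × Detection:
  A: 2 × 2 × 10 = 40
  B: 5 × 5 × 4 = 100
  C: 6 × 2 × 6 = 72
  D: 10 × 6 × 6 = 360
  E: 4 × 6 × 8 = 192
  F: 5 × 2 × 7 = 70
RPN > 71: B (100), C (72), D (360), E (192).
Sum: 100 + 72 + 360 + 192 = 724.

724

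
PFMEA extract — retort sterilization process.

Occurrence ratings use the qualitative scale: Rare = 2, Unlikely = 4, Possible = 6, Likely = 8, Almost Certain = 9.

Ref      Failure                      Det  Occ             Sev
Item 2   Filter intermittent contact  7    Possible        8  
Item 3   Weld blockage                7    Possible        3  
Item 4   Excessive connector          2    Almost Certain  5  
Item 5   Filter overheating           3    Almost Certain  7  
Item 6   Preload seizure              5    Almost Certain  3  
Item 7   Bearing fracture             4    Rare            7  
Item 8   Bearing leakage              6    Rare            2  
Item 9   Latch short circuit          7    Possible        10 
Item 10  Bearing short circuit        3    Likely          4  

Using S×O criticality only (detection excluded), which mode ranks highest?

Item 5

Criticality = Severity × Occurrence:
  Item 2: 8 × 6 = 48
  Item 3: 3 × 6 = 18
  Item 4: 5 × 9 = 45
  Item 5: 7 × 9 = 63
  Item 6: 3 × 9 = 27
  Item 7: 7 × 2 = 14
  Item 8: 2 × 2 = 4
  Item 9: 10 × 6 = 60
  Item 10: 4 × 8 = 32
Highest criticality is 63 → Item 5.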